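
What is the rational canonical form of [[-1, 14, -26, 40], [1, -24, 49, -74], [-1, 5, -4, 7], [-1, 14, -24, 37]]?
R = [[0, 0, 0, -9], [1, 0, 0, -24], [0, 1, 0, -10], [0, 0, 1, 8]]

The invariant factors of A (the non-unit diagonal entries of the Smith normal form of xI - A over ℚ[x]) are (x^2 - 4x - 3)^2, each dividing the next. The characteristic polynomial is their product, (x^2 - 4x - 3)^2.

The rational canonical form is the block-diagonal matrix of companion matrices C(f_i):
R = [[0, 0, 0, -9], [1, 0, 0, -24], [0, 1, 0, -10], [0, 0, 1, 8]].

Note the characteristic polynomial does not split into linear factors over ℚ, so A has no Jordan form over ℚ; the rational canonical form exists over any field.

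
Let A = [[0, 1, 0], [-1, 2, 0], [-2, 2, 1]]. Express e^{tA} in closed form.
e^{tA} = [[(1 - t)*e^{t}, t*e^{t}, 0], [-t*e^{t}, (t + 1)*e^{t}, 0], [-2*t*e^{t}, 2*t*e^{t}, e^{t}]]

A has Jordan form J = [[1, 1, 0], [0, 1, 0], [0, 0, 1]] with A = PJP^{-1}, so e^{tA} = P e^{tJ} P^{-1}.

For a Jordan block J_k(λ), e^{tJ_k(λ)} = e^{λt} · (I + tN + t^2 N^2/2! + ... + t^{k-1} N^{k-1}/(k-1)!) where N is the nilpotent superdiagonal part.

Assembling the blocks and conjugating back gives the entries of e^{tA} as shown above.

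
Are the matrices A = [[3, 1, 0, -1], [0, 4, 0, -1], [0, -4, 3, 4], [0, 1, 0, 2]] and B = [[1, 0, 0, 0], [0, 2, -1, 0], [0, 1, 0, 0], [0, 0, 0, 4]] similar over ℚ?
trace(A) = 12 but trace(B) = 7. The trace is a similarity invariant, so A and B are not similar.

No.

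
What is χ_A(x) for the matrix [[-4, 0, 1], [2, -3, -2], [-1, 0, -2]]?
χ_A(x) = (x + 3)^3

xI - A = [[x + 4, 0, -1], [-2, x + 3, 2], [1, 0, x + 2]].

Expanding det(xI - A) along the first row:
det(xI - A) = + (x + 4)·det([[x + 3, 2], [0, x + 2]]) - (0)·det([[-2, 2], [1, x + 2]]) + (-1)·det([[-2, x + 3], [1, 0]]).

Evaluating gives χ_A(x) = x^3 + 9x^2 + 27x + 27 = (x + 3)^3.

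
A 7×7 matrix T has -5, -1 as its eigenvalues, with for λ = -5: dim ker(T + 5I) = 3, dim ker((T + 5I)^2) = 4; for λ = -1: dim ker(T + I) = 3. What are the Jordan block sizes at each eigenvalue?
λ = -5: successive nullity increments [3, 1] count blocks of size ≥ k; block sizes are [2, 1, 1].
λ = -1: successive nullity increments [3] count blocks of size ≥ k; block sizes are [1, 1, 1].

Jordan blocks: (-5, 2), (-5, 1), (-5, 1), (-1, 1), (-1, 1), (-1, 1)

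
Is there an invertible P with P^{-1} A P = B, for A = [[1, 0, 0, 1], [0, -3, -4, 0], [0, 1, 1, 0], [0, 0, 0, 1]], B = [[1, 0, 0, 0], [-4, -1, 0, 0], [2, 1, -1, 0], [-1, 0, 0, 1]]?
Two matrices over a field are similar if and only if they have the same invariant factors.

Both A and B have characteristic polynomial (x - 1)^2(x + 1)^2 and minimal polynomial (x - 1)^2(x + 1)^2. Computing further, both have invariant factors (x - 1)^2(x + 1)^2. Hence A and B are similar.

Yes.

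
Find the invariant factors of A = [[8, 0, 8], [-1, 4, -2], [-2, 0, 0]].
The Jordan structure of A has elementary divisors (x - 4)^2, (x - 4). Arranging the block sizes at each eigenvalue in decreasing order and taking row products gives the invariant factors.

Invariant factors (smallest first, each dividing the next): x - 4, (x - 4)^2.

Check: the last factor (x - 4)^2 is the minimal polynomial, and the product (x - 4)^3 is the characteristic polynomial.

x - 4, (x - 4)^2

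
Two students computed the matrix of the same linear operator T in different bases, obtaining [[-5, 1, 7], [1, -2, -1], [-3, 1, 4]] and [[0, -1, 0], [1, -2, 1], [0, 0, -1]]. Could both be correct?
Yes.

Two matrices over a field are similar if and only if they have the same invariant factors.

Both A and B have characteristic polynomial (x + 1)^3 and minimal polynomial (x + 1)^3. Computing further, both have invariant factors (x + 1)^3. Hence A and B are similar.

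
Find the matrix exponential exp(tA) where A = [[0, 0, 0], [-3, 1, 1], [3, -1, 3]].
e^{tA} = [[1, 0, 0], [3*t*e^{2*t} - 3*e^{2*t} + 3, (1 - t)*e^{2*t}, t*e^{2*t}], [3*t*e^{2*t}, -t*e^{2*t}, (t + 1)*e^{2*t}]]

A has Jordan form J = [[0, 0, 0], [0, 2, 1], [0, 0, 2]] with A = PJP^{-1}, so e^{tA} = P e^{tJ} P^{-1}.

For a Jordan block J_k(λ), e^{tJ_k(λ)} = e^{λt} · (I + tN + t^2 N^2/2! + ... + t^{k-1} N^{k-1}/(k-1)!) where N is the nilpotent superdiagonal part.

Assembling the blocks and conjugating back gives the entries of e^{tA} as shown above.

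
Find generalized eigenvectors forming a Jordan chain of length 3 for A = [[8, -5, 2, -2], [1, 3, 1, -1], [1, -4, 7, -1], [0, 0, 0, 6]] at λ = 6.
v_1 = [[3, 1, 1, 0]]^T, v_2 = [[3, 1, 0, 0]]^T, v_3 = [[1, 0, -1, 0]]^T

We seek v_1 ∈ ker((A - 6I)^3) \ ker((A - 6I)^2), then set v_{i+1} = (A - 6I) v_i.

One such chain is v_1 = [[3, 1, 1, 0]]^T, v_2 = [[3, 1, 0, 0]]^T, v_3 = [[1, 0, -1, 0]]^T. Check: (A - 6I) v_3 = [[0, 0, 0, 0]]^T = 0.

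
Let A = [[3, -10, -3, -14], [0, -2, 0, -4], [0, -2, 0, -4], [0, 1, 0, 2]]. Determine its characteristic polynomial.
xI - A = [[x - 3, 10, 3, 14], [0, x + 2, 0, 4], [0, 2, x, 4], [0, -1, 0, x - 2]].

Expanding det(xI - A) along the first row:
det(xI - A) = + (x - 3)·det([[x + 2, 0, 4], [2, x, 4], [-1, 0, x - 2]]) - (10)·det([[0, 0, 4], [0, x, 4], [0, 0, x - 2]]) + (3)·det([[0, x + 2, 4], [0, 2, 4], [0, -1, x - 2]]) - (14)·det([[0, x + 2, 0], [0, 2, x], [0, -1, 0]]).

Evaluating gives χ_A(x) = x^4 - 3x^3 = x^3(x - 3).

χ_A(x) = x^3(x - 3)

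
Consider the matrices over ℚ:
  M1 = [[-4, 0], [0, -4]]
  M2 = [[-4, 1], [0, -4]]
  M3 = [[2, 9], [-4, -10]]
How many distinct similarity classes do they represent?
2 classes: {M1}, {M2, M3}

Characteristic polynomials: χ_{M1} = (x + 4)^2, χ_{M2} = (x + 4)^2, χ_{M3} = (x + 4)^2.

{M1}: invariant factors x + 4, x + 4.

{M2, M3}: invariant factors (x + 4)^2.

Matrices are similar if and only if their invariant-factor lists agree; the partition into similarity classes is {M1}, {M2, M3}.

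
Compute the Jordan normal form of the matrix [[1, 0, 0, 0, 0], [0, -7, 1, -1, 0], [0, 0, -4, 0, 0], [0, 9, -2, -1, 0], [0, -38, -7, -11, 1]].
The characteristic polynomial is det(xI - A) = (x - 1)^2(x + 4)^3, so the eigenvalues are -4 (algebraic multiplicity 3), 1 (algebraic multiplicity 2).

For λ = -4: rank(A + 4I) = 4, rank((A + 4I)^2) = 3, rank((A + 4I)^3) = 2. The eigenspace has dimension 5 - 4 = 1, so there is 1 Jordan block; the rank sequence gives block sizes [3].

For λ = 1: rank(A - I) = 3. The eigenspace has dimension 5 - 3 = 2, so there are 2 Jordan blocks; the rank sequence gives block sizes [1, 1].

Assembling the blocks gives the Jordan form J above.

J = [[-4, 1, 0, 0, 0], [0, -4, 1, 0, 0], [0, 0, -4, 0, 0], [0, 0, 0, 1, 0], [0, 0, 0, 0, 1]]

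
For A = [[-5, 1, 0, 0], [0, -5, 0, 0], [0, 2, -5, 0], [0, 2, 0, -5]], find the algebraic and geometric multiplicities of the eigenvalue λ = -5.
algebraic multiplicity 4, geometric multiplicity 3

The characteristic polynomial is (x + 5)^4, so the factor x + 5 appears with exponent 4: the algebraic multiplicity is 4.

rank(A + 5I) = 1, so the eigenspace has dimension 4 - 1 = 3: the geometric multiplicity is 3.

Since 3 < 4, A is not diagonalizable.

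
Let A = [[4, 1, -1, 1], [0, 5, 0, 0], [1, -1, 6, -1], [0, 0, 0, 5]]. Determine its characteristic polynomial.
xI - A = [[x - 4, -1, 1, -1], [0, x - 5, 0, 0], [-1, 1, x - 6, 1], [0, 0, 0, x - 5]].

Expanding det(xI - A) along the first row:
det(xI - A) = + (x - 4)·det([[x - 5, 0, 0], [1, x - 6, 1], [0, 0, x - 5]]) - (-1)·det([[0, 0, 0], [-1, x - 6, 1], [0, 0, x - 5]]) + (1)·det([[0, x - 5, 0], [-1, 1, 1], [0, 0, x - 5]]) - (-1)·det([[0, x - 5, 0], [-1, 1, x - 6], [0, 0, 0]]).

Evaluating gives χ_A(x) = x^4 - 20x^3 + 150x^2 - 500x + 625 = (x - 5)^4.

χ_A(x) = (x - 5)^4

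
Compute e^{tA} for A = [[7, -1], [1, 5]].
e^{tA} = [[(t + 1)*e^{6*t}, -t*e^{6*t}], [t*e^{6*t}, (1 - t)*e^{6*t}]]

A has Jordan form J = [[6, 1], [0, 6]] with A = PJP^{-1}, so e^{tA} = P e^{tJ} P^{-1}.

For a Jordan block J_k(λ), e^{tJ_k(λ)} = e^{λt} · (I + tN + t^2 N^2/2! + ... + t^{k-1} N^{k-1}/(k-1)!) where N is the nilpotent superdiagonal part.

Assembling the blocks and conjugating back gives the entries of e^{tA} as shown above.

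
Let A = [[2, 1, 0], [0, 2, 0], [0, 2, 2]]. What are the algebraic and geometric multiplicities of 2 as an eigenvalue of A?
The characteristic polynomial is (x - 2)^3, so the factor x - 2 appears with exponent 3: the algebraic multiplicity is 3.

rank(A - 2I) = 1, so the eigenspace has dimension 3 - 1 = 2: the geometric multiplicity is 2.

Since 2 < 3, A is not diagonalizable.

algebraic multiplicity 3, geometric multiplicity 2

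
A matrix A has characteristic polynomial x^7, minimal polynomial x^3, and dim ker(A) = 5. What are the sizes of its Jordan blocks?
Jordan blocks: (0, 3), (0, 1), (0, 1), (0, 1), (0, 1)

λ = 0: algebraic multiplicity 7 (exponent in χ_A), largest block size 3 (exponent in m_A), 5 blocks (geometric multiplicity). These force block sizes [3, 1, 1, 1, 1].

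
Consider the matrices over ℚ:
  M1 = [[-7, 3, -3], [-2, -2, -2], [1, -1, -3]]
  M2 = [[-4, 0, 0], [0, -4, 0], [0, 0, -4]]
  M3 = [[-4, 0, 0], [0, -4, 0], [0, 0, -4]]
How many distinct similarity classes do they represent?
Characteristic polynomials: χ_{M1} = (x + 4)^3, χ_{M2} = (x + 4)^3, χ_{M3} = (x + 4)^3.

{M1}: invariant factors x + 4, (x + 4)^2.

{M2, M3}: invariant factors x + 4, x + 4, x + 4.

Matrices are similar if and only if their invariant-factor lists agree; the partition into similarity classes is {M1}, {M2, M3}.

2 classes: {M1}, {M2, M3}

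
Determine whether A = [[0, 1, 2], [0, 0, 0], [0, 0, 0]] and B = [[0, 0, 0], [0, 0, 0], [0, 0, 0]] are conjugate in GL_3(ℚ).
No.

Both have characteristic polynomial x^3, but the minimal polynomial of A is x^2 while the minimal polynomial of B is x. The minimal polynomial is a similarity invariant, so A and B are not similar.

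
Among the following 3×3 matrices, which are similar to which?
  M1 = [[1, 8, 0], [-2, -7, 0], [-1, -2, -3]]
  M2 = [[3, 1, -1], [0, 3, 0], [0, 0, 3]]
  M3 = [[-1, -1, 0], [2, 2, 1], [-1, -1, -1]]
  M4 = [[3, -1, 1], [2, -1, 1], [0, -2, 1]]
4 classes: {M1}, {M2}, {M3}, {M4}

Characteristic polynomials: χ_{M1} = (x + 3)^3, χ_{M2} = (x - 3)^3, χ_{M3} = x^3, χ_{M4} = (x - 1)^3.

{M1}: invariant factors x + 3, (x + 3)^2.

{M2}: invariant factors x - 3, (x - 3)^2.

{M3}: invariant factors x^3.

{M4}: invariant factors (x - 1)^3.

Matrices are similar if and only if their invariant-factor lists agree; the partition into similarity classes is {M1}, {M2}, {M3}, {M4}.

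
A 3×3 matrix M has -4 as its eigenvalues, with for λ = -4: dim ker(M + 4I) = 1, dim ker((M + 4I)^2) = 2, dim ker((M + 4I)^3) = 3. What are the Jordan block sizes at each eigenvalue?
λ = -4: successive nullity increments [1, 1, 1] count blocks of size ≥ k; block sizes are [3].

Jordan blocks: (-4, 3)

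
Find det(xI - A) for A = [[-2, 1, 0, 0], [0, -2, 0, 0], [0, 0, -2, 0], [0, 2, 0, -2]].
xI - A = [[x + 2, -1, 0, 0], [0, x + 2, 0, 0], [0, 0, x + 2, 0], [0, -2, 0, x + 2]].

Expanding det(xI - A) along the first row:
det(xI - A) = + (x + 2)·det([[x + 2, 0, 0], [0, x + 2, 0], [-2, 0, x + 2]]) - (-1)·det([[0, 0, 0], [0, x + 2, 0], [0, 0, x + 2]]) + (0)·det([[0, x + 2, 0], [0, 0, 0], [0, -2, x + 2]]) - (0)·det([[0, x + 2, 0], [0, 0, x + 2], [0, -2, 0]]).

Evaluating gives χ_A(x) = x^4 + 8x^3 + 24x^2 + 32x + 16 = (x + 2)^4.

χ_A(x) = (x + 2)^4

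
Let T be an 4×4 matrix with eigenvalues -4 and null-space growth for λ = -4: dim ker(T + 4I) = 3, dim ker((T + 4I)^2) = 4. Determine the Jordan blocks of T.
Jordan blocks: (-4, 2), (-4, 1), (-4, 1)

λ = -4: successive nullity increments [3, 1] count blocks of size ≥ k; block sizes are [2, 1, 1].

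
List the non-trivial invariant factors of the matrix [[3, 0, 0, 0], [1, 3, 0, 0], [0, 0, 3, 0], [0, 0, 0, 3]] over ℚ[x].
x - 3, x - 3, (x - 3)^2

The Jordan structure of A has elementary divisors (x - 3)^2, (x - 3), (x - 3). Arranging the block sizes at each eigenvalue in decreasing order and taking row products gives the invariant factors.

Invariant factors (smallest first, each dividing the next): x - 3, x - 3, (x - 3)^2.

Check: the last factor (x - 3)^2 is the minimal polynomial, and the product (x - 3)^4 is the characteristic polynomial.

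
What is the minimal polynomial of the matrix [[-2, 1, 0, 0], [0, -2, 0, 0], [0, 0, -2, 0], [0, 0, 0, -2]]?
m_A(x) = (x + 2)^2

The characteristic polynomial factors as (x + 2)^4. The minimal polynomial is ∏(x - λ)^{k_λ} where k_λ is the size of the largest Jordan block at λ.

For λ = -2: rank(A + 2I) = 1, and the largest Jordan block has size 2 (the smallest k with rank((A + 2I)^k) = rank((A + 2I)^(k+1))).

So m_A(x) = (x + 2)^2.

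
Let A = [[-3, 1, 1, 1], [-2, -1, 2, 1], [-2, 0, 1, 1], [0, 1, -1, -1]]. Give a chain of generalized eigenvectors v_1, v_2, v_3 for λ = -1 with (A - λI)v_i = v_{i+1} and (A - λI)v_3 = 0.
We seek v_1 ∈ ker((A + I)^3) \ ker((A + I)^2), then set v_{i+1} = (A + I) v_i.

One such chain is v_1 = [[1, 0, 1, 2]]^T, v_2 = [[1, 2, 2, -1]]^T, v_3 = [[1, 1, 1, 0]]^T. Check: (A + I) v_3 = [[0, 0, 0, 0]]^T = 0.

v_1 = [[1, 0, 1, 2]]^T, v_2 = [[1, 2, 2, -1]]^T, v_3 = [[1, 1, 1, 0]]^T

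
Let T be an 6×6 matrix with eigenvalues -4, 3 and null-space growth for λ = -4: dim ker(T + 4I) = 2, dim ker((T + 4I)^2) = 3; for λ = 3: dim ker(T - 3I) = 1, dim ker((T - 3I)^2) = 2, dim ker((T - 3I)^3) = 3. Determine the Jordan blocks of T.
Jordan blocks: (-4, 2), (-4, 1), (3, 3)

λ = -4: successive nullity increments [2, 1] count blocks of size ≥ k; block sizes are [2, 1].
λ = 3: successive nullity increments [1, 1, 1] count blocks of size ≥ k; block sizes are [3].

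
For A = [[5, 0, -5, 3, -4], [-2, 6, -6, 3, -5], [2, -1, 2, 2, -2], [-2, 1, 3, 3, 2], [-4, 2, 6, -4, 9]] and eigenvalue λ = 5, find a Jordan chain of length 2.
We seek v_1 ∈ ker((A - 5I)^2) \ ker(A - 5I), then set v_{i+1} = (A - 5I) v_i.

One such chain is v_1 = [[0, 0, 1, 0, -1]]^T, v_2 = [[-1, -1, -1, 1, 2]]^T. Check: (A - 5I) v_2 = [[0, 0, 0, 0, 0]]^T = 0.

v_1 = [[0, 0, 1, 0, -1]]^T, v_2 = [[-1, -1, -1, 1, 2]]^T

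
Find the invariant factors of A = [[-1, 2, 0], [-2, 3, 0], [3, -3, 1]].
x - 1, (x - 1)^2

The Jordan structure of A has elementary divisors (x - 1)^2, (x - 1). Arranging the block sizes at each eigenvalue in decreasing order and taking row products gives the invariant factors.

Invariant factors (smallest first, each dividing the next): x - 1, (x - 1)^2.

Check: the last factor (x - 1)^2 is the minimal polynomial, and the product (x - 1)^3 is the characteristic polynomial.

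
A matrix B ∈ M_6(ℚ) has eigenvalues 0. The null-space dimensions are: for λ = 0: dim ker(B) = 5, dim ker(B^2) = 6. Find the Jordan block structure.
Jordan blocks: (0, 2), (0, 1), (0, 1), (0, 1), (0, 1)

λ = 0: successive nullity increments [5, 1] count blocks of size ≥ k; block sizes are [2, 1, 1, 1, 1].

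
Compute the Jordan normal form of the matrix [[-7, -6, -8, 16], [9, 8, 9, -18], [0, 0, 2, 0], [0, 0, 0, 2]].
J = [[-1, 0, 0, 0], [0, 2, 1, 0], [0, 0, 2, 0], [0, 0, 0, 2]]

The characteristic polynomial is det(xI - A) = (x - 2)^3(x + 1), so the eigenvalues are -1 (algebraic multiplicity 1), 2 (algebraic multiplicity 3).

For λ = -1: algebraic multiplicity 1 gives one 1×1 block.

For λ = 2: rank(A - 2I) = 2, rank((A - 2I)^2) = 1. The eigenspace has dimension 4 - 2 = 2, so there are 2 Jordan blocks; the rank sequence gives block sizes [2, 1].

Assembling the blocks gives the Jordan form J above.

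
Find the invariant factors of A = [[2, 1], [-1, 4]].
(x - 3)^2

The Jordan structure of A has elementary divisors (x - 3)^2. Arranging the block sizes at each eigenvalue in decreasing order and taking row products gives the invariant factors.

Invariant factors (smallest first, each dividing the next): (x - 3)^2.

Check: the last factor (x - 3)^2 is the minimal polynomial, and the product (x - 3)^2 is the characteristic polynomial.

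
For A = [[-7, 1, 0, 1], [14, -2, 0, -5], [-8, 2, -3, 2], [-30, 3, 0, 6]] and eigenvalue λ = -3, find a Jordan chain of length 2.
We seek v_1 ∈ ker((A + 3I)^2) \ ker(A + 3I), then set v_{i+1} = (A + 3I) v_i.

One such chain is v_1 = [[0, 1, 0, 0]]^T, v_2 = [[1, 1, 2, 3]]^T. Check: (A + 3I) v_2 = [[0, 0, 0, 0]]^T = 0.

v_1 = [[0, 1, 0, 0]]^T, v_2 = [[1, 1, 2, 3]]^T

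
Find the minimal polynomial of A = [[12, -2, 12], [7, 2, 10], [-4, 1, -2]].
m_A(x) = (x - 4)^3

The characteristic polynomial factors as (x - 4)^3. The minimal polynomial is ∏(x - λ)^{k_λ} where k_λ is the size of the largest Jordan block at λ.

For λ = 4: rank(A - 4I) = 2, and the largest Jordan block has size 3 (the smallest k with rank((A - 4I)^k) = rank((A - 4I)^(k+1))).

So m_A(x) = (x - 4)^3.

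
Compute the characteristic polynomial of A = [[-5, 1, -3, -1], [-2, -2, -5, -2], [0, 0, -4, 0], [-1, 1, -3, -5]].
xI - A = [[x + 5, -1, 3, 1], [2, x + 2, 5, 2], [0, 0, x + 4, 0], [1, -1, 3, x + 5]].

Expanding det(xI - A) along the first row:
det(xI - A) = + (x + 5)·det([[x + 2, 5, 2], [0, x + 4, 0], [-1, 3, x + 5]]) - (-1)·det([[2, 5, 2], [0, x + 4, 0], [1, 3, x + 5]]) + (3)·det([[2, x + 2, 2], [0, 0, 0], [1, -1, x + 5]]) - (1)·det([[2, x + 2, 5], [0, 0, x + 4], [1, -1, 3]]).

Evaluating gives χ_A(x) = x^4 + 16x^3 + 96x^2 + 256x + 256 = (x + 4)^4.

χ_A(x) = (x + 4)^4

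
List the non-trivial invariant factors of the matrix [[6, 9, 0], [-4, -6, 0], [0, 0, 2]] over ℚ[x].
The Jordan structure of A has elementary divisors x^2, (x - 2). Arranging the block sizes at each eigenvalue in decreasing order and taking row products gives the invariant factors.

Invariant factors (smallest first, each dividing the next): x^2(x - 2).

Check: the last factor x^2(x - 2) is the minimal polynomial, and the product x^2(x - 2) is the characteristic polynomial.

x^2(x - 2)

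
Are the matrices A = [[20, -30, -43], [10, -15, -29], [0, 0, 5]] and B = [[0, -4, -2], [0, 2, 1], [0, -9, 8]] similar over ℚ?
Yes.

Two matrices over a field are similar if and only if they have the same invariant factors.

Both A and B have characteristic polynomial x(x - 5)^2 and minimal polynomial x(x - 5)^2. Computing further, both have invariant factors x(x - 5)^2. Hence A and B are similar.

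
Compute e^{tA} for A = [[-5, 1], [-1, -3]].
e^{tA} = [[(1 - t)*e^{-4*t}, t*e^{-4*t}], [-t*e^{-4*t}, (t + 1)*e^{-4*t}]]

A has Jordan form J = [[-4, 1], [0, -4]] with A = PJP^{-1}, so e^{tA} = P e^{tJ} P^{-1}.

For a Jordan block J_k(λ), e^{tJ_k(λ)} = e^{λt} · (I + tN + t^2 N^2/2! + ... + t^{k-1} N^{k-1}/(k-1)!) where N is the nilpotent superdiagonal part.

Assembling the blocks and conjugating back gives the entries of e^{tA} as shown above.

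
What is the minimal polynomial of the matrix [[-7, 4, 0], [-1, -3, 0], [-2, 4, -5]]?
m_A(x) = (x + 5)^2

The characteristic polynomial factors as (x + 5)^3. The minimal polynomial is ∏(x - λ)^{k_λ} where k_λ is the size of the largest Jordan block at λ.

For λ = -5: rank(A + 5I) = 1, and the largest Jordan block has size 2 (the smallest k with rank((A + 5I)^k) = rank((A + 5I)^(k+1))).

So m_A(x) = (x + 5)^2.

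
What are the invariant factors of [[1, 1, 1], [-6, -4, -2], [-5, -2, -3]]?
(x + 2)^3

The Jordan structure of A has elementary divisors (x + 2)^3. Arranging the block sizes at each eigenvalue in decreasing order and taking row products gives the invariant factors.

Invariant factors (smallest first, each dividing the next): (x + 2)^3.

Check: the last factor (x + 2)^3 is the minimal polynomial, and the product (x + 2)^3 is the characteristic polynomial.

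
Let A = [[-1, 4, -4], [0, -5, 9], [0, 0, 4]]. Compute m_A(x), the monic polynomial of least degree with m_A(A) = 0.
The characteristic polynomial factors as (x - 4)(x + 1)(x + 5). The minimal polynomial is ∏(x - λ)^{k_λ} where k_λ is the size of the largest Jordan block at λ.

For λ = -5: rank(A + 5I) = 2, and the largest Jordan block has size 1 (the smallest k with rank((A + 5I)^k) = rank((A + 5I)^(k+1))).
For λ = -1: rank(A + I) = 2, and the largest Jordan block has size 1 (the smallest k with rank((A + I)^k) = rank((A + I)^(k+1))).
For λ = 4: rank(A - 4I) = 2, and the largest Jordan block has size 1 (the smallest k with rank((A - 4I)^k) = rank((A - 4I)^(k+1))).

So m_A(x) = (x - 4)(x + 1)(x + 5).

m_A(x) = (x - 4)(x + 1)(x + 5)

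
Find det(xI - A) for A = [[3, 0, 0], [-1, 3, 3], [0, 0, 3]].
χ_A(x) = (x - 3)^3

xI - A = [[x - 3, 0, 0], [1, x - 3, -3], [0, 0, x - 3]].

Expanding det(xI - A) along the first row:
det(xI - A) = + (x - 3)·det([[x - 3, -3], [0, x - 3]]) - (0)·det([[1, -3], [0, x - 3]]) + (0)·det([[1, x - 3], [0, 0]]).

Evaluating gives χ_A(x) = x^3 - 9x^2 + 27x - 27 = (x - 3)^3.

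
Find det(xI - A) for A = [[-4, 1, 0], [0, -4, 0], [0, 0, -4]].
χ_A(x) = (x + 4)^3

xI - A = [[x + 4, -1, 0], [0, x + 4, 0], [0, 0, x + 4]].

Expanding det(xI - A) along the first row:
det(xI - A) = + (x + 4)·det([[x + 4, 0], [0, x + 4]]) - (-1)·det([[0, 0], [0, x + 4]]) + (0)·det([[0, x + 4], [0, 0]]).

Evaluating gives χ_A(x) = x^3 + 12x^2 + 48x + 64 = (x + 4)^3.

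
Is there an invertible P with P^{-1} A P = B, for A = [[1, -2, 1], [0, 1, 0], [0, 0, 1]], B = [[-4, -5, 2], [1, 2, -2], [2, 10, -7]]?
trace(A) = 3 but trace(B) = -9. The trace is a similarity invariant, so A and B are not similar.

No.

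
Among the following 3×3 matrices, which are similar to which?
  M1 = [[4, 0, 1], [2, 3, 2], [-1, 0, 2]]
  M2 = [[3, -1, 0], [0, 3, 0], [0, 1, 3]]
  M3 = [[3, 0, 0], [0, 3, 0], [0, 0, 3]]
Characteristic polynomials: χ_{M1} = (x - 3)^3, χ_{M2} = (x - 3)^3, χ_{M3} = (x - 3)^3.

{M1, M2}: invariant factors x - 3, (x - 3)^2.

{M3}: invariant factors x - 3, x - 3, x - 3.

Matrices are similar if and only if their invariant-factor lists agree; the partition into similarity classes is {M1, M2}, {M3}.

2 classes: {M1, M2}, {M3}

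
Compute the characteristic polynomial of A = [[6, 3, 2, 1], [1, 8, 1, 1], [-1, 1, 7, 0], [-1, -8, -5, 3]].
xI - A = [[x - 6, -3, -2, -1], [-1, x - 8, -1, -1], [1, -1, x - 7, 0], [1, 8, 5, x - 3]].

Expanding det(xI - A) along the first row:
det(xI - A) = + (x - 6)·det([[x - 8, -1, -1], [-1, x - 7, 0], [8, 5, x - 3]]) - (-3)·det([[-1, -1, -1], [1, x - 7, 0], [1, 5, x - 3]]) + (-2)·det([[-1, x - 8, -1], [1, -1, 0], [1, 8, x - 3]]) - (-1)·det([[-1, x - 8, -1], [1, -1, x - 7], [1, 8, 5]]).

Evaluating gives χ_A(x) = x^4 - 24x^3 + 216x^2 - 864x + 1296 = (x - 6)^4.

χ_A(x) = (x - 6)^4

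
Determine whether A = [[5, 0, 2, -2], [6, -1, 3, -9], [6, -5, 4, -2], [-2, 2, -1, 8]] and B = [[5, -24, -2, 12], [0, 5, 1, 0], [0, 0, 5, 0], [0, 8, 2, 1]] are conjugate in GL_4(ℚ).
No.

Both have characteristic polynomial (x - 5)^3(x - 1), but the minimal polynomial of A is (x - 5)^3(x - 1) while the minimal polynomial of B is (x - 5)^2(x - 1). The minimal polynomial is a similarity invariant, so A and B are not similar.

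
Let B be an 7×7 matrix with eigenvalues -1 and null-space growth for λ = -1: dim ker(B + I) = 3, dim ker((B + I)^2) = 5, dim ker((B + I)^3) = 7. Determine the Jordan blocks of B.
Jordan blocks: (-1, 3), (-1, 3), (-1, 1)

λ = -1: successive nullity increments [3, 2, 2] count blocks of size ≥ k; block sizes are [3, 3, 1].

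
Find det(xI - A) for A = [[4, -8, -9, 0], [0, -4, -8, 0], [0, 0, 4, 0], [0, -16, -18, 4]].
χ_A(x) = (x - 4)^3(x + 4)

xI - A = [[x - 4, 8, 9, 0], [0, x + 4, 8, 0], [0, 0, x - 4, 0], [0, 16, 18, x - 4]].

Expanding det(xI - A) along the first row:
det(xI - A) = + (x - 4)·det([[x + 4, 8, 0], [0, x - 4, 0], [16, 18, x - 4]]) - (8)·det([[0, 8, 0], [0, x - 4, 0], [0, 18, x - 4]]) + (9)·det([[0, x + 4, 0], [0, 0, 0], [0, 16, x - 4]]) - (0)·det([[0, x + 4, 8], [0, 0, x - 4], [0, 16, 18]]).

Evaluating gives χ_A(x) = x^4 - 8x^3 + 128x - 256 = (x - 4)^3(x + 4).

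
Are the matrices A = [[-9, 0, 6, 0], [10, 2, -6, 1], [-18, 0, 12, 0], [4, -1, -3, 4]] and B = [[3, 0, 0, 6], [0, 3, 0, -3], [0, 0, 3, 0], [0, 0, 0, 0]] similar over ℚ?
No.

Both have characteristic polynomial x(x - 3)^3, but the minimal polynomial of A is x(x - 3)^2 while the minimal polynomial of B is x(x - 3). The minimal polynomial is a similarity invariant, so A and B are not similar.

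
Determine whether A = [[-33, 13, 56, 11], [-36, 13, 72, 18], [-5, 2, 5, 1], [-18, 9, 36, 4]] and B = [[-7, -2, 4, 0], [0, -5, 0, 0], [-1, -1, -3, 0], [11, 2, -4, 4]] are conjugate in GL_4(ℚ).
Two matrices over a field are similar if and only if they have the same invariant factors.

Both A and B have characteristic polynomial (x - 4)(x + 5)^3 and minimal polynomial (x - 4)(x + 5)^2. Computing further, both have invariant factors x + 5, (x - 4)(x + 5)^2. Hence A and B are similar.

Yes.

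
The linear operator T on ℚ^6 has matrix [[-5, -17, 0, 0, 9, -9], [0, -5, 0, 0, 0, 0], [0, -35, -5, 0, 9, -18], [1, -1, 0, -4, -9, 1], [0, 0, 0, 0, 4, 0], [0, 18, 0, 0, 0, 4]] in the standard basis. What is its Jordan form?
The characteristic polynomial is det(xI - A) = (x - 4)^2(x + 4)(x + 5)^3, so the eigenvalues are -5 (algebraic multiplicity 3), -4 (algebraic multiplicity 1), 4 (algebraic multiplicity 2).

For λ = -5: rank(A + 5I) = 4, rank((A + 5I)^2) = 3. The eigenspace has dimension 6 - 4 = 2, so there are 2 Jordan blocks; the rank sequence gives block sizes [2, 1].

For λ = -4: algebraic multiplicity 1 gives one 1×1 block.

For λ = 4: rank(A - 4I) = 4. The eigenspace has dimension 6 - 4 = 2, so there are 2 Jordan blocks; the rank sequence gives block sizes [1, 1].

Assembling the blocks gives the Jordan form J above.

J = [[-5, 1, 0, 0, 0, 0], [0, -5, 0, 0, 0, 0], [0, 0, -5, 0, 0, 0], [0, 0, 0, -4, 0, 0], [0, 0, 0, 0, 4, 0], [0, 0, 0, 0, 0, 4]]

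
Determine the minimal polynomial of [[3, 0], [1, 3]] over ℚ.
m_A(x) = (x - 3)^2

The characteristic polynomial factors as (x - 3)^2. The minimal polynomial is ∏(x - λ)^{k_λ} where k_λ is the size of the largest Jordan block at λ.

For λ = 3: rank(A - 3I) = 1, and the largest Jordan block has size 2 (the smallest k with rank((A - 3I)^k) = rank((A - 3I)^(k+1))).

So m_A(x) = (x - 3)^2.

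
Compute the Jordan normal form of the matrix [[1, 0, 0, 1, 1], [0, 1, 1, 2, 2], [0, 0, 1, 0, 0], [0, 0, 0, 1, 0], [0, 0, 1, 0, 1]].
The characteristic polynomial is det(xI - A) = (x - 1)^5, so the eigenvalues are 1 (algebraic multiplicity 5).

For λ = 1: rank(A - I) = 2, rank((A - I)^2) = 1, rank((A - I)^3) = 0. The eigenspace has dimension 5 - 2 = 3, so there are 3 Jordan blocks; the rank sequence gives block sizes [3, 1, 1].

Assembling the blocks gives the Jordan form J above.

J = [[1, 1, 0, 0, 0], [0, 1, 1, 0, 0], [0, 0, 1, 0, 0], [0, 0, 0, 1, 0], [0, 0, 0, 0, 1]]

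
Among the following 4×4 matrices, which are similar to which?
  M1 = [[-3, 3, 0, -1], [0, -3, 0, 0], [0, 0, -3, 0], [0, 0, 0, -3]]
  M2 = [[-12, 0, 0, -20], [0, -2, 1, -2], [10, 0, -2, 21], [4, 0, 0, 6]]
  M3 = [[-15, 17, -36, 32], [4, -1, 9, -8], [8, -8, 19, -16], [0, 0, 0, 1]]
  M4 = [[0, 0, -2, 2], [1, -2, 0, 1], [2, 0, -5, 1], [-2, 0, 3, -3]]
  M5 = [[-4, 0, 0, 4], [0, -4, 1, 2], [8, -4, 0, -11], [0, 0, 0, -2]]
3 classes: {M1}, {M2, M4, M5}, {M3}

Characteristic polynomials: χ_{M1} = (x + 3)^4, χ_{M2} = (x + 2)^3(x + 4), χ_{M3} = (x - 1)^4, χ_{M4} = (x + 2)^3(x + 4), χ_{M5} = (x + 2)^3(x + 4).

{M1}: invariant factors x + 3, x + 3, (x + 3)^2.

{M2, M4, M5}: invariant factors (x + 2)^3(x + 4).

{M3}: invariant factors x - 1, (x - 1)^3.

Matrices are similar if and only if their invariant-factor lists agree; the partition into similarity classes is {M1}, {M2, M4, M5}, {M3}.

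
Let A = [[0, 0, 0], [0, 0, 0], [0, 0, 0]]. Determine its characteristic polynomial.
χ_A(x) = x^3

xI - A = [[x, 0, 0], [0, x, 0], [0, 0, x]].

Expanding det(xI - A) along the first row:
det(xI - A) = + (x)·det([[x, 0], [0, x]]) - (0)·det([[0, 0], [0, x]]) + (0)·det([[0, x], [0, 0]]).

Evaluating gives χ_A(x) = x^3.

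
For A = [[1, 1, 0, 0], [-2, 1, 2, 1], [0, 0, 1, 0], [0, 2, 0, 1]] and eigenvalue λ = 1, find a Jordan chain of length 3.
We seek v_1 ∈ ker((A - I)^3) \ ker((A - I)^2), then set v_{i+1} = (A - I) v_i.

One such chain is v_1 = [[-2, 0, 2, -7]]^T, v_2 = [[0, 1, 0, 0]]^T, v_3 = [[1, 0, 0, 2]]^T. Check: (A - I) v_3 = [[0, 0, 0, 0]]^T = 0.

v_1 = [[-2, 0, 2, -7]]^T, v_2 = [[0, 1, 0, 0]]^T, v_3 = [[1, 0, 0, 2]]^T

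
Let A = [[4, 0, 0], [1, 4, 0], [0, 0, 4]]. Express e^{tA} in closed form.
e^{tA} = [[e^{4*t}, 0, 0], [t*e^{4*t}, e^{4*t}, 0], [0, 0, e^{4*t}]]

A has Jordan form J = [[4, 1, 0], [0, 4, 0], [0, 0, 4]] with A = PJP^{-1}, so e^{tA} = P e^{tJ} P^{-1}.

For a Jordan block J_k(λ), e^{tJ_k(λ)} = e^{λt} · (I + tN + t^2 N^2/2! + ... + t^{k-1} N^{k-1}/(k-1)!) where N is the nilpotent superdiagonal part.

Assembling the blocks and conjugating back gives the entries of e^{tA} as shown above.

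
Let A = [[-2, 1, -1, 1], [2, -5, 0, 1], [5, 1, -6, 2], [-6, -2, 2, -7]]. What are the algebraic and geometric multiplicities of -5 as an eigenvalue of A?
algebraic multiplicity 4, geometric multiplicity 2

The characteristic polynomial is (x + 5)^4, so the factor x + 5 appears with exponent 4: the algebraic multiplicity is 4.

rank(A + 5I) = 2, so the eigenspace has dimension 4 - 2 = 2: the geometric multiplicity is 2.

Since 2 < 4, A is not diagonalizable.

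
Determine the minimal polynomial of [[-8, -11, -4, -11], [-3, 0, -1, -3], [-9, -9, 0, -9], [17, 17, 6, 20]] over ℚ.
m_A(x) = (x - 3)^3

The characteristic polynomial factors as (x - 3)^4. The minimal polynomial is ∏(x - λ)^{k_λ} where k_λ is the size of the largest Jordan block at λ.

For λ = 3: rank(A - 3I) = 2, and the largest Jordan block has size 3 (the smallest k with rank((A - 3I)^k) = rank((A - 3I)^(k+1))).

So m_A(x) = (x - 3)^3.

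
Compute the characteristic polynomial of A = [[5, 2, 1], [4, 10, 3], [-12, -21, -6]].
χ_A(x) = (x - 3)^3

xI - A = [[x - 5, -2, -1], [-4, x - 10, -3], [12, 21, x + 6]].

Expanding det(xI - A) along the first row:
det(xI - A) = + (x - 5)·det([[x - 10, -3], [21, x + 6]]) - (-2)·det([[-4, -3], [12, x + 6]]) + (-1)·det([[-4, x - 10], [12, 21]]).

Evaluating gives χ_A(x) = x^3 - 9x^2 + 27x - 27 = (x - 3)^3.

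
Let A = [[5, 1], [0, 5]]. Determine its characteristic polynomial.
xI - A = [[x - 5, -1], [0, x - 5]].

Expanding det(xI - A) along the first row:
det(xI - A) = + (x - 5)·det([[x - 5]]) - (-1)·det([[0]]).

Evaluating gives χ_A(x) = x^2 - 10x + 25 = (x - 5)^2.

χ_A(x) = (x - 5)^2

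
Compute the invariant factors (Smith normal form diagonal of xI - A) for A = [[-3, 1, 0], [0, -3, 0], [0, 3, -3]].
x + 3, (x + 3)^2

The Jordan structure of A has elementary divisors (x + 3)^2, (x + 3). Arranging the block sizes at each eigenvalue in decreasing order and taking row products gives the invariant factors.

Invariant factors (smallest first, each dividing the next): x + 3, (x + 3)^2.

Check: the last factor (x + 3)^2 is the minimal polynomial, and the product (x + 3)^3 is the characteristic polynomial.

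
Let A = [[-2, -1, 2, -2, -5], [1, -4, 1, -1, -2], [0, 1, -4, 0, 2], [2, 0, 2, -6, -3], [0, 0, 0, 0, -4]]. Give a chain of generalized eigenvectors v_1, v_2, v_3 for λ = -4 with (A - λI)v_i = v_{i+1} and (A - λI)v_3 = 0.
v_1 = [[1, 0, 0, 0, 0]]^T, v_2 = [[2, 1, 0, 2, 0]]^T, v_3 = [[-1, 0, 1, 0, 0]]^T

We seek v_1 ∈ ker((A + 4I)^3) \ ker((A + 4I)^2), then set v_{i+1} = (A + 4I) v_i.

One such chain is v_1 = [[1, 0, 0, 0, 0]]^T, v_2 = [[2, 1, 0, 2, 0]]^T, v_3 = [[-1, 0, 1, 0, 0]]^T. Check: (A + 4I) v_3 = [[0, 0, 0, 0, 0]]^T = 0.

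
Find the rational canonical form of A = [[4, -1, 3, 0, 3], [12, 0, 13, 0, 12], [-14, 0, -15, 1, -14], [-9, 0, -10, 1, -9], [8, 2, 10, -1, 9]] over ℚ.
The invariant factors of A (the non-unit diagonal entries of the Smith normal form of xI - A over ℚ[x]) are x - 1, (x - 1)^3(x + 5), each dividing the next. The characteristic polynomial is their product, (x - 1)^4(x + 5).

The rational canonical form is the block-diagonal matrix of companion matrices C(f_i):
R = [[1, 0, 0, 0, 0], [0, 0, 0, 0, 5], [0, 1, 0, 0, -14], [0, 0, 1, 0, 12], [0, 0, 0, 1, -2]].

R = [[1, 0, 0, 0, 0], [0, 0, 0, 0, 5], [0, 1, 0, 0, -14], [0, 0, 1, 0, 12], [0, 0, 0, 1, -2]]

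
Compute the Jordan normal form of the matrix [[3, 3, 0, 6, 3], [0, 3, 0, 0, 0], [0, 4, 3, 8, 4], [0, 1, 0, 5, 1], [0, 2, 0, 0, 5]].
The characteristic polynomial is det(xI - A) = (x - 5)^2(x - 3)^3, so the eigenvalues are 3 (algebraic multiplicity 3), 5 (algebraic multiplicity 2).

For λ = 3: rank(A - 3I) = 2. The eigenspace has dimension 5 - 2 = 3, so there are 3 Jordan blocks; the rank sequence gives block sizes [1, 1, 1].

For λ = 5: rank(A - 5I) = 4, rank((A - 5I)^2) = 3. The eigenspace has dimension 5 - 4 = 1, so there is 1 Jordan block; the rank sequence gives block sizes [2].

Assembling the blocks gives the Jordan form J above.

J = [[3, 0, 0, 0, 0], [0, 3, 0, 0, 0], [0, 0, 3, 0, 0], [0, 0, 0, 5, 1], [0, 0, 0, 0, 5]]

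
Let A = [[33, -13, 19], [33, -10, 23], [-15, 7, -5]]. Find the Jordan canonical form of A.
J = [[6, 1, 0], [0, 6, 1], [0, 0, 6]]

The characteristic polynomial is det(xI - A) = (x - 6)^3, so the eigenvalues are 6 (algebraic multiplicity 3).

For λ = 6: rank(A - 6I) = 2, rank((A - 6I)^2) = 1, rank((A - 6I)^3) = 0. The eigenspace has dimension 3 - 2 = 1, so there is 1 Jordan block; the rank sequence gives block sizes [3].

Assembling the blocks gives the Jordan form J above.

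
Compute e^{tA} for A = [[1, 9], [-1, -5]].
A has Jordan form J = [[-2, 1], [0, -2]] with A = PJP^{-1}, so e^{tA} = P e^{tJ} P^{-1}.

For a Jordan block J_k(λ), e^{tJ_k(λ)} = e^{λt} · (I + tN + t^2 N^2/2! + ... + t^{k-1} N^{k-1}/(k-1)!) where N is the nilpotent superdiagonal part.

Assembling the blocks and conjugating back gives the entries of e^{tA} as shown above.

e^{tA} = [[(3*t + 1)*e^{-2*t}, 9*t*e^{-2*t}], [-t*e^{-2*t}, (1 - 3*t)*e^{-2*t}]]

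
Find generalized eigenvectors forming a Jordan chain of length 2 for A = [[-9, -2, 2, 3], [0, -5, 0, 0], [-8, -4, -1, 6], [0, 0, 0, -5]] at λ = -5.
We seek v_1 ∈ ker((A + 5I)^2) \ ker(A + 5I), then set v_{i+1} = (A + 5I) v_i.

One such chain is v_1 = [[0, 0, 2, -1]]^T, v_2 = [[1, 0, 2, 0]]^T. Check: (A + 5I) v_2 = [[0, 0, 0, 0]]^T = 0.

v_1 = [[0, 0, 2, -1]]^T, v_2 = [[1, 0, 2, 0]]^T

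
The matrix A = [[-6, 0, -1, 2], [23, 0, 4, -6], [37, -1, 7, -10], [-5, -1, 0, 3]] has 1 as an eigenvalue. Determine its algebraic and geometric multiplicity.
algebraic multiplicity 4, geometric multiplicity 2

The characteristic polynomial is (x - 1)^4, so the factor x - 1 appears with exponent 4: the algebraic multiplicity is 4.

rank(A - I) = 2, so the eigenspace has dimension 4 - 2 = 2: the geometric multiplicity is 2.

Since 2 < 4, A is not diagonalizable.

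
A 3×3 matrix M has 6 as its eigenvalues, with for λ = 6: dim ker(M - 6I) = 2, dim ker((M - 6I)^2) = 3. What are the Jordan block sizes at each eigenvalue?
Jordan blocks: (6, 2), (6, 1)

λ = 6: successive nullity increments [2, 1] count blocks of size ≥ k; block sizes are [2, 1].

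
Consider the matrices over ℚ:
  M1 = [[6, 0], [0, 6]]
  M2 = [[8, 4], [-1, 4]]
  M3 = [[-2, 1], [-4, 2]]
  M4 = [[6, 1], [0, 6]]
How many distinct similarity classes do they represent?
3 classes: {M1}, {M2, M4}, {M3}

Characteristic polynomials: χ_{M1} = (x - 6)^2, χ_{M2} = (x - 6)^2, χ_{M3} = x^2, χ_{M4} = (x - 6)^2.

{M1}: invariant factors x - 6, x - 6.

{M2, M4}: invariant factors (x - 6)^2.

{M3}: invariant factors x^2.

Matrices are similar if and only if their invariant-factor lists agree; the partition into similarity classes is {M1}, {M2, M4}, {M3}.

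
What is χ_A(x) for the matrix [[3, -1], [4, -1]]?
xI - A = [[x - 3, 1], [-4, x + 1]].

Expanding det(xI - A) along the first row:
det(xI - A) = + (x - 3)·det([[x + 1]]) - (1)·det([[-4]]).

Evaluating gives χ_A(x) = x^2 - 2x + 1 = (x - 1)^2.

χ_A(x) = (x - 1)^2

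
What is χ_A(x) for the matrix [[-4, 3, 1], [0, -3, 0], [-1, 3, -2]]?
xI - A = [[x + 4, -3, -1], [0, x + 3, 0], [1, -3, x + 2]].

Expanding det(xI - A) along the first row:
det(xI - A) = + (x + 4)·det([[x + 3, 0], [-3, x + 2]]) - (-3)·det([[0, 0], [1, x + 2]]) + (-1)·det([[0, x + 3], [1, -3]]).

Evaluating gives χ_A(x) = x^3 + 9x^2 + 27x + 27 = (x + 3)^3.

χ_A(x) = (x + 3)^3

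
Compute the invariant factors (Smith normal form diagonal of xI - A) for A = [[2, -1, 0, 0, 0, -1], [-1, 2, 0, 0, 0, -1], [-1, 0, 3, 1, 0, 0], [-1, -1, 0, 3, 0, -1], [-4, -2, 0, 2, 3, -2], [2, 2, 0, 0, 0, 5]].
x - 3, x - 3, (x - 3)^2, (x - 3)^2

The Jordan structure of A has elementary divisors (x - 3)^2, (x - 3)^2, (x - 3), (x - 3). Arranging the block sizes at each eigenvalue in decreasing order and taking row products gives the invariant factors.

Invariant factors (smallest first, each dividing the next): x - 3, x - 3, (x - 3)^2, (x - 3)^2.

Check: the last factor (x - 3)^2 is the minimal polynomial, and the product (x - 3)^6 is the characteristic polynomial.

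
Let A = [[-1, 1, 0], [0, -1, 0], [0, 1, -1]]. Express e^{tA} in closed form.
A has Jordan form J = [[-1, 1, 0], [0, -1, 0], [0, 0, -1]] with A = PJP^{-1}, so e^{tA} = P e^{tJ} P^{-1}.

For a Jordan block J_k(λ), e^{tJ_k(λ)} = e^{λt} · (I + tN + t^2 N^2/2! + ... + t^{k-1} N^{k-1}/(k-1)!) where N is the nilpotent superdiagonal part.

Assembling the blocks and conjugating back gives the entries of e^{tA} as shown above.

e^{tA} = [[e^{-t}, t*e^{-t}, 0], [0, e^{-t}, 0], [0, t*e^{-t}, e^{-t}]]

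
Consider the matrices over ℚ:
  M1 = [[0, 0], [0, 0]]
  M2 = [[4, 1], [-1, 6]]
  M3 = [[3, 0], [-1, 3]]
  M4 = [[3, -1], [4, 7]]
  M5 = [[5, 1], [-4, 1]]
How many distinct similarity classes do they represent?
3 classes: {M1}, {M2, M4}, {M3, M5}

Characteristic polynomials: χ_{M1} = x^2, χ_{M2} = (x - 5)^2, χ_{M3} = (x - 3)^2, χ_{M4} = (x - 5)^2, χ_{M5} = (x - 3)^2.

{M1}: invariant factors x, x.

{M2, M4}: invariant factors (x - 5)^2.

{M3, M5}: invariant factors (x - 3)^2.

Matrices are similar if and only if their invariant-factor lists agree; the partition into similarity classes is {M1}, {M2, M4}, {M3, M5}.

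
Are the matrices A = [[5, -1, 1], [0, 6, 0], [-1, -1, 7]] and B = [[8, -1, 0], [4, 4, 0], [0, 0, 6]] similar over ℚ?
Yes.

Two matrices over a field are similar if and only if they have the same invariant factors.

Both A and B have characteristic polynomial (x - 6)^3 and minimal polynomial (x - 6)^2. Computing further, both have invariant factors x - 6, (x - 6)^2. Hence A and B are similar.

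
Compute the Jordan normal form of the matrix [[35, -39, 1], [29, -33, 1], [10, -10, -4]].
The characteristic polynomial is det(xI - A) = (x - 6)(x + 4)^2, so the eigenvalues are -4 (algebraic multiplicity 2), 6 (algebraic multiplicity 1).

For λ = -4: rank(A + 4I) = 2, rank((A + 4I)^2) = 1. The eigenspace has dimension 3 - 2 = 1, so there is 1 Jordan block; the rank sequence gives block sizes [2].

For λ = 6: algebraic multiplicity 1 gives one 1×1 block.

Assembling the blocks gives the Jordan form J above.

J = [[-4, 1, 0], [0, -4, 0], [0, 0, 6]]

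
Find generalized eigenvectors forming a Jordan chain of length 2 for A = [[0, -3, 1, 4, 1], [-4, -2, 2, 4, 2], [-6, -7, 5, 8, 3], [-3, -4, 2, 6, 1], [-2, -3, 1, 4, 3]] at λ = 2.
We seek v_1 ∈ ker((A - 2I)^2) \ ker(A - 2I), then set v_{i+1} = (A - 2I) v_i.

One such chain is v_1 = [[1, 1, 1, 1, 1]]^T, v_2 = [[1, 0, 1, 0, 1]]^T. Check: (A - 2I) v_2 = [[0, 0, 0, 0, 0]]^T = 0.

v_1 = [[1, 1, 1, 1, 1]]^T, v_2 = [[1, 0, 1, 0, 1]]^T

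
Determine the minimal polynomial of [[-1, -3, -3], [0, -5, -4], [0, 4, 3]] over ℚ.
The characteristic polynomial factors as (x + 1)^3. The minimal polynomial is ∏(x - λ)^{k_λ} where k_λ is the size of the largest Jordan block at λ.

For λ = -1: rank(A + I) = 1, and the largest Jordan block has size 2 (the smallest k with rank((A + I)^k) = rank((A + I)^(k+1))).

So m_A(x) = (x + 1)^2.

m_A(x) = (x + 1)^2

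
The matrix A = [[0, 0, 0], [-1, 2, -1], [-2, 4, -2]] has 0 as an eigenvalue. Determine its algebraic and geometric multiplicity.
algebraic multiplicity 3, geometric multiplicity 2

The characteristic polynomial is x^3, so the factor x appears with exponent 3: the algebraic multiplicity is 3.

rank(A) = 1, so the eigenspace has dimension 3 - 1 = 2: the geometric multiplicity is 2.

Since 2 < 3, A is not diagonalizable.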